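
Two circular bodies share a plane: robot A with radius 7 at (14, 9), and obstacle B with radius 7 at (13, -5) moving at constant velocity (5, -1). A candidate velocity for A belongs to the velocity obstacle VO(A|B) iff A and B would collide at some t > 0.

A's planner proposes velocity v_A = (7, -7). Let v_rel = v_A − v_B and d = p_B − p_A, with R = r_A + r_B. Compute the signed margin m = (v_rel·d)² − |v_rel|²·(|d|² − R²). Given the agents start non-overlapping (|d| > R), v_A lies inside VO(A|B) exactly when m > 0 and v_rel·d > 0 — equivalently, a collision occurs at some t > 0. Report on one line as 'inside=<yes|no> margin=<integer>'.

d = (-1, -14),  |d|² = 197;  R = 7+7 = 14,  c = 197−14² = 1
v_rel = (2, -6),  |v_rel|² = 40;  v_rel·d = (2)·(-1) + (-6)·(-14) = 82
40·t² − 164·t + 1 = 0  ⇒  m = 82² − 40·1 = 6684
m = 6684 > 0,  v_rel·d = 82 > 0  ⇒  inside

inside=yes margin=6684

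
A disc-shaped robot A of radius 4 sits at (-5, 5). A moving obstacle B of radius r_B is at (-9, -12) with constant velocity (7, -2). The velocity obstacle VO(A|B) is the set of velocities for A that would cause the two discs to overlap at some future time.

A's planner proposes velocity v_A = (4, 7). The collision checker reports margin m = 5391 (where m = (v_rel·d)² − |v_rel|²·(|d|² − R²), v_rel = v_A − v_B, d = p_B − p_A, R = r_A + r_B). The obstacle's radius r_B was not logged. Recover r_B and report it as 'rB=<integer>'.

m = 5391
d = (-4, -17);  v_rel = (-3, 9),  |v_rel|² = 90
v_rel×d = (-3)·(-17) − (9)·(-4) = 87
since m = R²·90 − 87²:  R² = (7569 + 5391) / 90 = 144
R = √144 = 12  ⇒  r_B = 12 − 4 = 8

rB=8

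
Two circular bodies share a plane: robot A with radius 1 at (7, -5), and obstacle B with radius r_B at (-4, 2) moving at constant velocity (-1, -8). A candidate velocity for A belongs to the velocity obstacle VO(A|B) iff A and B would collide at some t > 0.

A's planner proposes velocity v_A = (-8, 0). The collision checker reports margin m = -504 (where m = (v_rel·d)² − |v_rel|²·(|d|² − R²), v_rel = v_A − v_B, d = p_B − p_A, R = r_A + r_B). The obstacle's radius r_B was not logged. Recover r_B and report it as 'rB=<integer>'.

m = -504
d = (-11, 7);  v_rel = (-7, 8),  |v_rel|² = 113
v_rel×d = (-7)·(7) − (8)·(-11) = 39
since m = R²·113 − 39²:  R² = (1521 + -504) / 113 = 9
R = √9 = 3  ⇒  r_B = 3 − 1 = 2

rB=2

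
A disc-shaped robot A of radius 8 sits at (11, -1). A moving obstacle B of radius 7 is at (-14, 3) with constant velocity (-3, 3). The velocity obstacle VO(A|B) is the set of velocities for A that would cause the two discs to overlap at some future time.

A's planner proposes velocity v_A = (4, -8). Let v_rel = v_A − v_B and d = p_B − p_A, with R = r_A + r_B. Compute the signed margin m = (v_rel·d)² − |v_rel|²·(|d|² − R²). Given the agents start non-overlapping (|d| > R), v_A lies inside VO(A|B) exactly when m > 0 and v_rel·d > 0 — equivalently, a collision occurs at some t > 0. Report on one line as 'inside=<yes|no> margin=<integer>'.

d = (-25, 4),  |d|² = 641;  R = 8+7 = 15,  c = 641−15² = 416
v_rel = (7, -11),  |v_rel|² = 170;  v_rel·d = (7)·(-25) + (-11)·(4) = -219
170·t² + 438·t + 416 = 0  ⇒  m = (-219)² − 170·416 = -22759
m = -22759 < 0,  v_rel·d = -219 < 0  ⇒  outside

inside=no margin=-22759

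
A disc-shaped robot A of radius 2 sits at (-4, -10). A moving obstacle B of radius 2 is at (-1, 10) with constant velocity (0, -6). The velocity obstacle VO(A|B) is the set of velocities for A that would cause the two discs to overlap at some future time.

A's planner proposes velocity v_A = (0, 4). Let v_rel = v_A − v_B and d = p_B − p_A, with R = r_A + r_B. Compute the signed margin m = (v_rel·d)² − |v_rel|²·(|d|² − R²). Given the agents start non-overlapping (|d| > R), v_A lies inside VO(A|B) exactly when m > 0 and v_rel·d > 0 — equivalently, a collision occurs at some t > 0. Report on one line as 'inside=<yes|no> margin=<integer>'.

d = (3, 20),  |d|² = 409;  R = 2+2 = 4,  c = 409−4² = 393
v_rel = (0, 10),  |v_rel|² = 100;  v_rel·d = (0)·(3) + (10)·(20) = 200
100·t² − 400·t + 393 = 0  ⇒  m = 200² − 100·393 = 700
m = 700 > 0,  v_rel·d = 200 > 0  ⇒  inside

inside=yes margin=700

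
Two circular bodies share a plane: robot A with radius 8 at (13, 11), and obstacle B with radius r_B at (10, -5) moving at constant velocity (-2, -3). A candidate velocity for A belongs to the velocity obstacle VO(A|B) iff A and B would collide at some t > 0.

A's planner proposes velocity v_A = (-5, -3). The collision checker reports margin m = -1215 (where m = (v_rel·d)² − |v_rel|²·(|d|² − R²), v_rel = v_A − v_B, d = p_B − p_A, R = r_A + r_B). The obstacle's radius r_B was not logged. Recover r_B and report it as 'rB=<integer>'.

m = -1215
d = (-3, -16);  v_rel = (-3, 0),  |v_rel|² = 9
v_rel×d = (-3)·(-16) − (0)·(-3) = 48
since m = R²·9 − 48²:  R² = (2304 + -1215) / 9 = 121
R = √121 = 11  ⇒  r_B = 11 − 8 = 3

rB=3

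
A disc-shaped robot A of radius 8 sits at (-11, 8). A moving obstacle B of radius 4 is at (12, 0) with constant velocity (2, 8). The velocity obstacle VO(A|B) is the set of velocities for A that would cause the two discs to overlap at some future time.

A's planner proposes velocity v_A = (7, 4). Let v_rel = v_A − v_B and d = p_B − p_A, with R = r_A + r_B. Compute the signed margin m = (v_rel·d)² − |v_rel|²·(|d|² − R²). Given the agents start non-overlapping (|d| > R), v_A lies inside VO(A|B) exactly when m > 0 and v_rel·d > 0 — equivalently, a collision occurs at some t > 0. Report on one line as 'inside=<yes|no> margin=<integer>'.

d = (23, -8),  |d|² = 593;  R = 8+4 = 12,  c = 593−12² = 449
v_rel = (5, -4),  |v_rel|² = 41;  v_rel·d = (5)·(23) + (-4)·(-8) = 147
41·t² − 294·t + 449 = 0  ⇒  m = 147² − 41·449 = 3200
m = 3200 > 0,  v_rel·d = 147 > 0  ⇒  inside

inside=yes margin=3200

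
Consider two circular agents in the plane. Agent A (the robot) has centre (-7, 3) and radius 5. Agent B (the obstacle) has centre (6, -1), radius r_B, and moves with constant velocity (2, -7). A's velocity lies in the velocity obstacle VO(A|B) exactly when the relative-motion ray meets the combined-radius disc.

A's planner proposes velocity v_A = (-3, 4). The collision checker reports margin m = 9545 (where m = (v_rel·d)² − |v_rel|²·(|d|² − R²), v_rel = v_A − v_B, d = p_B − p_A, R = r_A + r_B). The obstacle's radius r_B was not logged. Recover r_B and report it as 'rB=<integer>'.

m = 9545
d = (13, -4);  v_rel = (-5, 11),  |v_rel|² = 146
v_rel×d = (-5)·(-4) − (11)·(13) = -123
since m = R²·146 − (-123)²:  R² = (15129 + 9545) / 146 = 169
R = √169 = 13  ⇒  r_B = 13 − 5 = 8

rB=8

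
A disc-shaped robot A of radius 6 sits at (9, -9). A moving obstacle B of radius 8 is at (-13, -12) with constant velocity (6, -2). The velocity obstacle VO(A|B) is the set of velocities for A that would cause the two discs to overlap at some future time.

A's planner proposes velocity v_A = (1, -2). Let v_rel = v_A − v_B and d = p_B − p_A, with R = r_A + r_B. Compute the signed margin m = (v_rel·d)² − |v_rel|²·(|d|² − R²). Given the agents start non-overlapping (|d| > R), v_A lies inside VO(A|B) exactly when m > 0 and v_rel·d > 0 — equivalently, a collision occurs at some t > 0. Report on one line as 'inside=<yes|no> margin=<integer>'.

d = (-22, -3),  |d|² = 493;  R = 6+8 = 14,  c = 493−14² = 297
v_rel = (-5, 0),  |v_rel|² = 25;  v_rel·d = (-5)·(-22) + (0)·(-3) = 110
25·t² − 220·t + 297 = 0  ⇒  m = 110² − 25·297 = 4675
m = 4675 > 0,  v_rel·d = 110 > 0  ⇒  inside

inside=yes margin=4675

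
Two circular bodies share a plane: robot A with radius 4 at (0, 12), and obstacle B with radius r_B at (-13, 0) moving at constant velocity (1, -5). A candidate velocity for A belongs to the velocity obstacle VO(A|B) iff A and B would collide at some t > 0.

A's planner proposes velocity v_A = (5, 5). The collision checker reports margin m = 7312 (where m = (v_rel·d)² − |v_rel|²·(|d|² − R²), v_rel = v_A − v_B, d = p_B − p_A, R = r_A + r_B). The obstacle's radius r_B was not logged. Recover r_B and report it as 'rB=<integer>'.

m = 7312
d = (-13, -12);  v_rel = (4, 10),  |v_rel|² = 116
v_rel×d = (4)·(-12) − (10)·(-13) = 82
since m = R²·116 − 82²:  R² = (6724 + 7312) / 116 = 121
R = √121 = 11  ⇒  r_B = 11 − 4 = 7

rB=7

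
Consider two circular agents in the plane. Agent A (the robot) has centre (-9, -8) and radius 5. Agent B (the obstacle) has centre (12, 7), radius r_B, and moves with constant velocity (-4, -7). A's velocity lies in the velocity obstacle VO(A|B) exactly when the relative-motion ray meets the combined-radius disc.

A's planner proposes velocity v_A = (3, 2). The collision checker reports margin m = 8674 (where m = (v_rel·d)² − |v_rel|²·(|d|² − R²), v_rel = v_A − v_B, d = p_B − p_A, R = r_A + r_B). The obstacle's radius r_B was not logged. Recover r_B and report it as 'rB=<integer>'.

m = 8674
d = (21, 15);  v_rel = (7, 9),  |v_rel|² = 130
v_rel×d = (7)·(15) − (9)·(21) = -84
since m = R²·130 − (-84)²:  R² = (7056 + 8674) / 130 = 121
R = √121 = 11  ⇒  r_B = 11 − 5 = 6

rB=6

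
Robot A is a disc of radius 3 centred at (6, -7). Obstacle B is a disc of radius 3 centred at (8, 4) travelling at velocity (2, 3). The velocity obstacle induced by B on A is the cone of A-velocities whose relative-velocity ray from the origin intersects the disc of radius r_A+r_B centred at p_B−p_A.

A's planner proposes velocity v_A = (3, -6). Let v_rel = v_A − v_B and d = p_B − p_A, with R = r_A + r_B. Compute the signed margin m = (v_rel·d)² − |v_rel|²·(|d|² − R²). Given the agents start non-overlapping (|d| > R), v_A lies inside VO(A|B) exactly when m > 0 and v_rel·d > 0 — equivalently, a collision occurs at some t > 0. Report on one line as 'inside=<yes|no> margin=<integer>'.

d = (2, 11),  |d|² = 125;  R = 3+3 = 6,  c = 125−6² = 89
v_rel = (1, -9),  |v_rel|² = 82;  v_rel·d = (1)·(2) + (-9)·(11) = -97
82·t² + 194·t + 89 = 0  ⇒  m = (-97)² − 82·89 = 2111
m = 2111 > 0,  v_rel·d = -97 < 0  ⇒  outside

inside=no margin=2111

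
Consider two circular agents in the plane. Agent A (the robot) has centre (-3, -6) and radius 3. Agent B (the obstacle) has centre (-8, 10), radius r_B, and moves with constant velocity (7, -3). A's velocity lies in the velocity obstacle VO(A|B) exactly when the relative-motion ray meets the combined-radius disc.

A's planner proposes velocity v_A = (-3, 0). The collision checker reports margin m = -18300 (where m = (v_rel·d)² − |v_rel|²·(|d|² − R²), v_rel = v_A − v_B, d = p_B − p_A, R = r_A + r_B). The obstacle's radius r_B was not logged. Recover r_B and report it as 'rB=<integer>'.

m = -18300
d = (-5, 16);  v_rel = (-10, 3),  |v_rel|² = 109
v_rel×d = (-10)·(16) − (3)·(-5) = -145
since m = R²·109 − (-145)²:  R² = (21025 + -18300) / 109 = 25
R = √25 = 5  ⇒  r_B = 5 − 3 = 2

rB=2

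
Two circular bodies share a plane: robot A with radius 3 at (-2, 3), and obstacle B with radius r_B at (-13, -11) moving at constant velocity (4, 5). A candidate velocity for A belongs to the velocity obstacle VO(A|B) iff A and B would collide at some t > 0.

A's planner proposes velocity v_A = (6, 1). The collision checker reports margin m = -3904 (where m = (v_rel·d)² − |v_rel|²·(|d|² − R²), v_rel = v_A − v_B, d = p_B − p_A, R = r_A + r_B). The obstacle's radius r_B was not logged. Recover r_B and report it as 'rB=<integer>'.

m = -3904
d = (-11, -14);  v_rel = (2, -4),  |v_rel|² = 20
v_rel×d = (2)·(-14) − (-4)·(-11) = -72
since m = R²·20 − (-72)²:  R² = (5184 + -3904) / 20 = 64
R = √64 = 8  ⇒  r_B = 8 − 3 = 5

rB=5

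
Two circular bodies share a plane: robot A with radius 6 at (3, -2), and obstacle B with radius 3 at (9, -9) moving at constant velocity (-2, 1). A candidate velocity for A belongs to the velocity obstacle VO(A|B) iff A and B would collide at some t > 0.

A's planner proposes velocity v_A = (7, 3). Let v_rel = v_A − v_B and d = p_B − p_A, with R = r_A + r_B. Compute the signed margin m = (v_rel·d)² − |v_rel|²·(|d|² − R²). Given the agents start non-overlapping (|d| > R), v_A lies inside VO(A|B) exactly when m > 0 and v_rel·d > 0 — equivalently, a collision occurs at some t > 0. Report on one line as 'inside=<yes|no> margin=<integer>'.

d = (6, -7),  |d|² = 85;  R = 6+3 = 9,  c = 85−9² = 4
v_rel = (9, 2),  |v_rel|² = 85;  v_rel·d = (9)·(6) + (2)·(-7) = 40
85·t² − 80·t + 4 = 0  ⇒  m = 40² − 85·4 = 1260
m = 1260 > 0,  v_rel·d = 40 > 0  ⇒  inside

inside=yes margin=1260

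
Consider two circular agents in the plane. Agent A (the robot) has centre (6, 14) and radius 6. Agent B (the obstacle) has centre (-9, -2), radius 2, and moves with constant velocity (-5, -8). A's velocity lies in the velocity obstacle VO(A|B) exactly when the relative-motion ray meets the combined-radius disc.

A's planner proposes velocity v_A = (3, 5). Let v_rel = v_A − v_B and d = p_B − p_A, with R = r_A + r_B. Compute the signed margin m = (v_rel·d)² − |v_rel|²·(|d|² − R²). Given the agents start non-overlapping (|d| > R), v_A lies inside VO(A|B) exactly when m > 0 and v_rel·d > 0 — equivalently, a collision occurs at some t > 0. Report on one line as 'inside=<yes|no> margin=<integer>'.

d = (-15, -16),  |d|² = 481;  R = 6+2 = 8,  c = 481−8² = 417
v_rel = (8, 13),  |v_rel|² = 233;  v_rel·d = (8)·(-15) + (13)·(-16) = -328
233·t² + 656·t + 417 = 0  ⇒  m = (-328)² − 233·417 = 10423
m = 10423 > 0,  v_rel·d = -328 < 0  ⇒  outside

inside=no margin=10423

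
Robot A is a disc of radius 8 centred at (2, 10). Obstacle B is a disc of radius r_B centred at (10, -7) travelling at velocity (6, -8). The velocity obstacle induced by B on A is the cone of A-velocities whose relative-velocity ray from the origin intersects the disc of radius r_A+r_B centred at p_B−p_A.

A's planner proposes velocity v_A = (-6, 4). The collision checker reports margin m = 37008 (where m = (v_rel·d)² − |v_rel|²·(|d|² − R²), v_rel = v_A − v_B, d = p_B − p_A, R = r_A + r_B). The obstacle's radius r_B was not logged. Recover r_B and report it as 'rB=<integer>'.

m = 37008
d = (8, -17);  v_rel = (-12, 12),  |v_rel|² = 288
v_rel×d = (-12)·(-17) − (12)·(8) = 108
since m = R²·288 − 108²:  R² = (11664 + 37008) / 288 = 169
R = √169 = 13  ⇒  r_B = 13 − 8 = 5

rB=5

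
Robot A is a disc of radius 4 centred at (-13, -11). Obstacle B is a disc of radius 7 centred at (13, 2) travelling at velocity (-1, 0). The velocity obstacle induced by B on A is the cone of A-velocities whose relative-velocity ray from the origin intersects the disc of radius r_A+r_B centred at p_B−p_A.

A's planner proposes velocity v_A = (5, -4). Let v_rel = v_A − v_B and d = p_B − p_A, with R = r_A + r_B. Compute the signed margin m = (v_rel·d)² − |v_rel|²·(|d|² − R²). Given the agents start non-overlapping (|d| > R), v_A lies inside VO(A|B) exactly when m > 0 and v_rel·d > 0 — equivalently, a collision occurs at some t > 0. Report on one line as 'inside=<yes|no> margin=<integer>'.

d = (26, 13),  |d|² = 845;  R = 4+7 = 11,  c = 845−11² = 724
v_rel = (6, -4),  |v_rel|² = 52;  v_rel·d = (6)·(26) + (-4)·(13) = 104
52·t² − 208·t + 724 = 0  ⇒  m = 104² − 52·724 = -26832
m = -26832 < 0,  v_rel·d = 104 > 0  ⇒  outside

inside=no margin=-26832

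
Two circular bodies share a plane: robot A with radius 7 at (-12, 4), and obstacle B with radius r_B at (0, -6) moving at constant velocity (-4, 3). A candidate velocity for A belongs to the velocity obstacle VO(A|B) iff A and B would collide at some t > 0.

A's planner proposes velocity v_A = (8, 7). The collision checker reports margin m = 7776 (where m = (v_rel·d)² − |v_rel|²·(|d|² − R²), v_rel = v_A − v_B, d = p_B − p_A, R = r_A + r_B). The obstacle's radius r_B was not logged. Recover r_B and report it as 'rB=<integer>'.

m = 7776
d = (12, -10);  v_rel = (12, 4),  |v_rel|² = 160
v_rel×d = (12)·(-10) − (4)·(12) = -168
since m = R²·160 − (-168)²:  R² = (28224 + 7776) / 160 = 225
R = √225 = 15  ⇒  r_B = 15 − 7 = 8

rB=8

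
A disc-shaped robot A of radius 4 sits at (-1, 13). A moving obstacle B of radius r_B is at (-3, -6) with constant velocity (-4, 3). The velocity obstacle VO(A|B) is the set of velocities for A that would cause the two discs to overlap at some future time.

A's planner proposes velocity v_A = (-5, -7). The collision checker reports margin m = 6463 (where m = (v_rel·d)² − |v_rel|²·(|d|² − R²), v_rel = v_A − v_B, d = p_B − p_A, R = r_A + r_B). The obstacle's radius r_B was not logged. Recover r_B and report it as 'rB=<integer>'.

m = 6463
d = (-2, -19);  v_rel = (-1, -10),  |v_rel|² = 101
v_rel×d = (-1)·(-19) − (-10)·(-2) = -1
since m = R²·101 − (-1)²:  R² = (1 + 6463) / 101 = 64
R = √64 = 8  ⇒  r_B = 8 − 4 = 4

rB=4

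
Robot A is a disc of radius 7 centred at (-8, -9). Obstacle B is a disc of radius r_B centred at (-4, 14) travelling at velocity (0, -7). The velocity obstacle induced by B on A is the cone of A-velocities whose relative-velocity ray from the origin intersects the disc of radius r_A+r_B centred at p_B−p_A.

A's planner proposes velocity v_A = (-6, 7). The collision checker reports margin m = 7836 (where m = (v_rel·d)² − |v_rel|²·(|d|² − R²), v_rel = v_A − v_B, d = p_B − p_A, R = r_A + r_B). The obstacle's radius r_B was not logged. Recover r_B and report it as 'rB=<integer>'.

m = 7836
d = (4, 23);  v_rel = (-6, 14),  |v_rel|² = 232
v_rel×d = (-6)·(23) − (14)·(4) = -194
since m = R²·232 − (-194)²:  R² = (37636 + 7836) / 232 = 196
R = √196 = 14  ⇒  r_B = 14 − 7 = 7

rB=7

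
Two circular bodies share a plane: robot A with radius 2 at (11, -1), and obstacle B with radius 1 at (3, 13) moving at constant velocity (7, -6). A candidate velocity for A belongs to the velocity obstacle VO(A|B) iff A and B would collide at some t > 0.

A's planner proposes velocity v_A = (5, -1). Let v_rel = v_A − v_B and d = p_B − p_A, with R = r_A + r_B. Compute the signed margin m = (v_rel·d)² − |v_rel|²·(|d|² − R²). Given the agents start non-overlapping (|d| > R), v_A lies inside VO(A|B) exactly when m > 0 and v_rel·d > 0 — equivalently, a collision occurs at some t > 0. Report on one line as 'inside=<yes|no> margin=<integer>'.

d = (-8, 14),  |d|² = 260;  R = 2+1 = 3,  c = 260−3² = 251
v_rel = (-2, 5),  |v_rel|² = 29;  v_rel·d = (-2)·(-8) + (5)·(14) = 86
29·t² − 172·t + 251 = 0  ⇒  m = 86² − 29·251 = 117
m = 117 > 0,  v_rel·d = 86 > 0  ⇒  inside

inside=yes margin=117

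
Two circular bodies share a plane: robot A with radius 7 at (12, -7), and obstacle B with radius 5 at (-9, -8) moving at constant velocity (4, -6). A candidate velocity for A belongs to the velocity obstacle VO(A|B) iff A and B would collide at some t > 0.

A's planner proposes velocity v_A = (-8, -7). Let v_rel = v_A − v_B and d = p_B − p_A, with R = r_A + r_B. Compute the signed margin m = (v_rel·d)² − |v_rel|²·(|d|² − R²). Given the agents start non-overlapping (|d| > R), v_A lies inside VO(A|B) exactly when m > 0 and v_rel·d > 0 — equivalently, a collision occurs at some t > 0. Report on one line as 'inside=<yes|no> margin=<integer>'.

d = (-21, -1),  |d|² = 442;  R = 7+5 = 12,  c = 442−12² = 298
v_rel = (-12, -1),  |v_rel|² = 145;  v_rel·d = (-12)·(-21) + (-1)·(-1) = 253
145·t² − 506·t + 298 = 0  ⇒  m = 253² − 145·298 = 20799
m = 20799 > 0,  v_rel·d = 253 > 0  ⇒  inside

inside=yes margin=20799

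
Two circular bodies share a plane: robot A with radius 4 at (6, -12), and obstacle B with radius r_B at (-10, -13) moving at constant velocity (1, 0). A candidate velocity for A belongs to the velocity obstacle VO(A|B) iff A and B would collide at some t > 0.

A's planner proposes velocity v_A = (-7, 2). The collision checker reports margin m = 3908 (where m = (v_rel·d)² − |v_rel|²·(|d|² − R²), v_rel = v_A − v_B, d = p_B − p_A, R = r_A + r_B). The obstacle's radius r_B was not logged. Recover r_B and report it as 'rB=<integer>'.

m = 3908
d = (-16, -1);  v_rel = (-8, 2),  |v_rel|² = 68
v_rel×d = (-8)·(-1) − (2)·(-16) = 40
since m = R²·68 − 40²:  R² = (1600 + 3908) / 68 = 81
R = √81 = 9  ⇒  r_B = 9 − 4 = 5

rB=5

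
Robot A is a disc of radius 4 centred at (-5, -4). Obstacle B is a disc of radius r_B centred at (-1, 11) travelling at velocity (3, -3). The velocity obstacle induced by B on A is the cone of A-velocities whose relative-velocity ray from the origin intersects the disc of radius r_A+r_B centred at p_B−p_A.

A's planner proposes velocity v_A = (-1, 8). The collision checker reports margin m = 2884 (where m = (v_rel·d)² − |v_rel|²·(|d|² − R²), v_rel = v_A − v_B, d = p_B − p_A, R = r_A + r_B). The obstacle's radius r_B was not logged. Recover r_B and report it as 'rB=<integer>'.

m = 2884
d = (4, 15);  v_rel = (-4, 11),  |v_rel|² = 137
v_rel×d = (-4)·(15) − (11)·(4) = -104
since m = R²·137 − (-104)²:  R² = (10816 + 2884) / 137 = 100
R = √100 = 10  ⇒  r_B = 10 − 4 = 6

rB=6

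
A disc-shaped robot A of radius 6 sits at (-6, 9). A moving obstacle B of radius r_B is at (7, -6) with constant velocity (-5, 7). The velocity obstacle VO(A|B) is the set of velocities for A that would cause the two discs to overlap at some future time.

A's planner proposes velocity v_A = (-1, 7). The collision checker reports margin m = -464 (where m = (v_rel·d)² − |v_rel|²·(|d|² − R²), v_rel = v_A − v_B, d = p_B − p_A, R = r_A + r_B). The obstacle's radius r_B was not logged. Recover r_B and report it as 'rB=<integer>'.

m = -464
d = (13, -15);  v_rel = (4, 0),  |v_rel|² = 16
v_rel×d = (4)·(-15) − (0)·(13) = -60
since m = R²·16 − (-60)²:  R² = (3600 + -464) / 16 = 196
R = √196 = 14  ⇒  r_B = 14 − 6 = 8

rB=8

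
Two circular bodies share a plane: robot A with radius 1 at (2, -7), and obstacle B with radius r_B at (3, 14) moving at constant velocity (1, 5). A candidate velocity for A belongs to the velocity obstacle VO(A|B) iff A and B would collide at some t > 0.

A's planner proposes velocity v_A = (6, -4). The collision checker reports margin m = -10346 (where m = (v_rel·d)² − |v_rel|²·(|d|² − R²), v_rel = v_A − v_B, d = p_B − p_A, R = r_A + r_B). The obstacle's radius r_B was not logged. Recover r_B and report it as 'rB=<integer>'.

m = -10346
d = (1, 21);  v_rel = (5, -9),  |v_rel|² = 106
v_rel×d = (5)·(21) − (-9)·(1) = 114
since m = R²·106 − 114²:  R² = (12996 + -10346) / 106 = 25
R = √25 = 5  ⇒  r_B = 5 − 1 = 4

rB=4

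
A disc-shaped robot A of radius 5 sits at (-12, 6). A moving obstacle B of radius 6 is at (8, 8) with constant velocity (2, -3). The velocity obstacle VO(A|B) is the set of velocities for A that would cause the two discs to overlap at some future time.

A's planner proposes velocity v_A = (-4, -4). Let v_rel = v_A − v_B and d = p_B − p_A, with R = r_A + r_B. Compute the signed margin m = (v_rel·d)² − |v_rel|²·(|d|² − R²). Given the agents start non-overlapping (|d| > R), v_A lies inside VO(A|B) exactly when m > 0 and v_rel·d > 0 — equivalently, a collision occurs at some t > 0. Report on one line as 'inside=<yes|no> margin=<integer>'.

d = (20, 2),  |d|² = 404;  R = 5+6 = 11,  c = 404−11² = 283
v_rel = (-6, -1),  |v_rel|² = 37;  v_rel·d = (-6)·(20) + (-1)·(2) = -122
37·t² + 244·t + 283 = 0  ⇒  m = (-122)² − 37·283 = 4413
m = 4413 > 0,  v_rel·d = -122 < 0  ⇒  outside

inside=no margin=4413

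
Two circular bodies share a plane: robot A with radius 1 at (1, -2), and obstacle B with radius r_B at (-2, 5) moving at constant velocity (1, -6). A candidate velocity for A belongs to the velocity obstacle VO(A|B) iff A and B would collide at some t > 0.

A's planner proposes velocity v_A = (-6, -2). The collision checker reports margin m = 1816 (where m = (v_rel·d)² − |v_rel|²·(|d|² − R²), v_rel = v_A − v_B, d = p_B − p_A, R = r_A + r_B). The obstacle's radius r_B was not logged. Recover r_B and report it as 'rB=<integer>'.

m = 1816
d = (-3, 7);  v_rel = (-7, 4),  |v_rel|² = 65
v_rel×d = (-7)·(7) − (4)·(-3) = -37
since m = R²·65 − (-37)²:  R² = (1369 + 1816) / 65 = 49
R = √49 = 7  ⇒  r_B = 7 − 1 = 6

rB=6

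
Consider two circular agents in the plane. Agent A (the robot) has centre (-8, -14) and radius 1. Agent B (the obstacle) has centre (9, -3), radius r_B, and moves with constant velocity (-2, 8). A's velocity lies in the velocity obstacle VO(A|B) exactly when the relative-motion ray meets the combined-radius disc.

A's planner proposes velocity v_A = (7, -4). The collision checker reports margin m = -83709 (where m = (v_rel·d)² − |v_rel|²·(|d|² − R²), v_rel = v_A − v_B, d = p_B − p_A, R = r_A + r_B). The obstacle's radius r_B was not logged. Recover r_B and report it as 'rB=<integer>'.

m = -83709
d = (17, 11);  v_rel = (9, -12),  |v_rel|² = 225
v_rel×d = (9)·(11) − (-12)·(17) = 303
since m = R²·225 − 303²:  R² = (91809 + -83709) / 225 = 36
R = √36 = 6  ⇒  r_B = 6 − 1 = 5

rB=5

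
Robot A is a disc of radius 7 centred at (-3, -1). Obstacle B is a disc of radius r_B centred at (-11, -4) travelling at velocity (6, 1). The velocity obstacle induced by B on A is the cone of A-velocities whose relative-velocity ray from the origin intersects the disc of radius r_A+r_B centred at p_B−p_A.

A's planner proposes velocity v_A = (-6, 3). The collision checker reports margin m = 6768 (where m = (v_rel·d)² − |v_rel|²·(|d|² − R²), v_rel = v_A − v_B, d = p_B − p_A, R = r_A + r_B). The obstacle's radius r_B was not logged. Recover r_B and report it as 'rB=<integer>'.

m = 6768
d = (-8, -3);  v_rel = (-12, 2),  |v_rel|² = 148
v_rel×d = (-12)·(-3) − (2)·(-8) = 52
since m = R²·148 − 52²:  R² = (2704 + 6768) / 148 = 64
R = √64 = 8  ⇒  r_B = 8 − 7 = 1

rB=1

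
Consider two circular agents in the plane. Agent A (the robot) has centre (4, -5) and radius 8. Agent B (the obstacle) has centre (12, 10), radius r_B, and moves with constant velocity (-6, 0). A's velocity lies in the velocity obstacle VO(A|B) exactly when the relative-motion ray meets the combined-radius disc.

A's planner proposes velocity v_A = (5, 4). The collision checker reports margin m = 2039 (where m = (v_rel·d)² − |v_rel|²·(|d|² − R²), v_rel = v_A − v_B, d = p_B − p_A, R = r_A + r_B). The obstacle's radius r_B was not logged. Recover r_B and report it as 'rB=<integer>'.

m = 2039
d = (8, 15);  v_rel = (11, 4),  |v_rel|² = 137
v_rel×d = (11)·(15) − (4)·(8) = 133
since m = R²·137 − 133²:  R² = (17689 + 2039) / 137 = 144
R = √144 = 12  ⇒  r_B = 12 − 8 = 4

rB=4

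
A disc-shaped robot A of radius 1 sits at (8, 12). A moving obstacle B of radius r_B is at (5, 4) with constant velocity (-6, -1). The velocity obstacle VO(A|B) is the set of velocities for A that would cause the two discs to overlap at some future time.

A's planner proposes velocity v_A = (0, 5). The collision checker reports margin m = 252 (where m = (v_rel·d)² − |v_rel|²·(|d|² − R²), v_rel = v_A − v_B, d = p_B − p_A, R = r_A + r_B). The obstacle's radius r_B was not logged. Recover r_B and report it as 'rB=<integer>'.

m = 252
d = (-3, -8);  v_rel = (6, 6),  |v_rel|² = 72
v_rel×d = (6)·(-8) − (6)·(-3) = -30
since m = R²·72 − (-30)²:  R² = (900 + 252) / 72 = 16
R = √16 = 4  ⇒  r_B = 4 − 1 = 3

rB=3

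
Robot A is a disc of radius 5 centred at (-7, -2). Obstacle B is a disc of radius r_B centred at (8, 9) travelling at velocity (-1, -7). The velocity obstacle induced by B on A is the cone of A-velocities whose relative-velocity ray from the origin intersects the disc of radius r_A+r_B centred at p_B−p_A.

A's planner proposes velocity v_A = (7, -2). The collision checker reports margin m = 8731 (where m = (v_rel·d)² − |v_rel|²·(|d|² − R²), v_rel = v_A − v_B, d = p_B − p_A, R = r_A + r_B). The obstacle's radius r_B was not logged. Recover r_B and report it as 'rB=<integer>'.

m = 8731
d = (15, 11);  v_rel = (8, 5),  |v_rel|² = 89
v_rel×d = (8)·(11) − (5)·(15) = 13
since m = R²·89 − 13²:  R² = (169 + 8731) / 89 = 100
R = √100 = 10  ⇒  r_B = 10 − 5 = 5

rB=5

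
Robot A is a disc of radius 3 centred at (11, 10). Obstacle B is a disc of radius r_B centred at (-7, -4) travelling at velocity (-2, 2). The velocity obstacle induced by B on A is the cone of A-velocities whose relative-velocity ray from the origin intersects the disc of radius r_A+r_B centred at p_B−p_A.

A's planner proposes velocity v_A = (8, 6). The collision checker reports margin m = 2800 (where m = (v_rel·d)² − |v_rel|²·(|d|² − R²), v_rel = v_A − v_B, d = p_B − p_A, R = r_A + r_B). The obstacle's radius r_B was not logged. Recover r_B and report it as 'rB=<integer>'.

m = 2800
d = (-18, -14);  v_rel = (10, 4),  |v_rel|² = 116
v_rel×d = (10)·(-14) − (4)·(-18) = -68
since m = R²·116 − (-68)²:  R² = (4624 + 2800) / 116 = 64
R = √64 = 8  ⇒  r_B = 8 − 3 = 5

rB=5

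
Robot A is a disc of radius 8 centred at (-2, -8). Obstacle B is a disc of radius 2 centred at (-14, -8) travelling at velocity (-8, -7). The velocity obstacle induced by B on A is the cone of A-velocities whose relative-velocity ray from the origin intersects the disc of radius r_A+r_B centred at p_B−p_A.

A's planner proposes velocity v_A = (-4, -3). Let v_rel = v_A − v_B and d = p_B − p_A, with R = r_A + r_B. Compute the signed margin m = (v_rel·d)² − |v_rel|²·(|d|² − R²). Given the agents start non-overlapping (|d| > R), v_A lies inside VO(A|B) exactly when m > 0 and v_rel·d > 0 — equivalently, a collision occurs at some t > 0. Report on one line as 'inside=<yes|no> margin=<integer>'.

d = (-12, 0),  |d|² = 144;  R = 8+2 = 10,  c = 144−10² = 44
v_rel = (4, 4),  |v_rel|² = 32;  v_rel·d = (4)·(-12) + (4)·(0) = -48
32·t² + 96·t + 44 = 0  ⇒  m = (-48)² − 32·44 = 896
m = 896 > 0,  v_rel·d = -48 < 0  ⇒  outside

inside=no margin=896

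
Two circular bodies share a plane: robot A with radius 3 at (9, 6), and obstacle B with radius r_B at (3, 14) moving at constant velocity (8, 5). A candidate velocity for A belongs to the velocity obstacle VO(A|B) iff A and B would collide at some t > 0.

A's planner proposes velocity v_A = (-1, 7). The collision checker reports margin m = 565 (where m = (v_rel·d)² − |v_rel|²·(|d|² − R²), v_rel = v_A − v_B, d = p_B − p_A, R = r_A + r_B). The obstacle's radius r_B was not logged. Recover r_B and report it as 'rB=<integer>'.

m = 565
d = (-6, 8);  v_rel = (-9, 2),  |v_rel|² = 85
v_rel×d = (-9)·(8) − (2)·(-6) = -60
since m = R²·85 − (-60)²:  R² = (3600 + 565) / 85 = 49
R = √49 = 7  ⇒  r_B = 7 − 3 = 4

rB=4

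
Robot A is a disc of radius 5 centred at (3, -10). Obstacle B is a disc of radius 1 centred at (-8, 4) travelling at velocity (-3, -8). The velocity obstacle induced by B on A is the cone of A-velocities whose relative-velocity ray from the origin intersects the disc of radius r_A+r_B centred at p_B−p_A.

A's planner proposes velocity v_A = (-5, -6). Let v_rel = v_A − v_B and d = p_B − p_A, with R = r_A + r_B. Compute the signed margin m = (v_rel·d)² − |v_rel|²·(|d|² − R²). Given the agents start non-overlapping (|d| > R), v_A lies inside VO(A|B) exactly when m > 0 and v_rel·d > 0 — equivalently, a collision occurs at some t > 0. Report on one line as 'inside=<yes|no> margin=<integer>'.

d = (-11, 14),  |d|² = 317;  R = 5+1 = 6,  c = 317−6² = 281
v_rel = (-2, 2),  |v_rel|² = 8;  v_rel·d = (-2)·(-11) + (2)·(14) = 50
8·t² − 100·t + 281 = 0  ⇒  m = 50² − 8·281 = 252
m = 252 > 0,  v_rel·d = 50 > 0  ⇒  inside

inside=yes margin=252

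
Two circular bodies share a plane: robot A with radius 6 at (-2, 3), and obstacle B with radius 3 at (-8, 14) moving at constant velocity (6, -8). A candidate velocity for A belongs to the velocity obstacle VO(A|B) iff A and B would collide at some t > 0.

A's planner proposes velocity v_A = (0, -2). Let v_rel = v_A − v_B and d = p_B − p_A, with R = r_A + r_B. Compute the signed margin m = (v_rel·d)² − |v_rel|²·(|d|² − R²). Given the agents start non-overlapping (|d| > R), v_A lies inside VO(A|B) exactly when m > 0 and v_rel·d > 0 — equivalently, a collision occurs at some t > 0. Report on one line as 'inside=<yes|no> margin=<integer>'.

d = (-6, 11),  |d|² = 157;  R = 6+3 = 9,  c = 157−9² = 76
v_rel = (-6, 6),  |v_rel|² = 72;  v_rel·d = (-6)·(-6) + (6)·(11) = 102
72·t² − 204·t + 76 = 0  ⇒  m = 102² − 72·76 = 4932
m = 4932 > 0,  v_rel·d = 102 > 0  ⇒  inside

inside=yes margin=4932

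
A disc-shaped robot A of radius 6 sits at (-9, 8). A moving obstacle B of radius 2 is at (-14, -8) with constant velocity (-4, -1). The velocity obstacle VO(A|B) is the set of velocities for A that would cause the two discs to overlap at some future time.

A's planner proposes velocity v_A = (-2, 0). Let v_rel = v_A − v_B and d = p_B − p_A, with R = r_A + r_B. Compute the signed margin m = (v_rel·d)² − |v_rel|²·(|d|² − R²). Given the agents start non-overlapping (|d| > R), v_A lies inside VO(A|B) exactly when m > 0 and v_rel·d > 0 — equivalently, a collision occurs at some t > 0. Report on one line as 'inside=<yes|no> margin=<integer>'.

d = (-5, -16),  |d|² = 281;  R = 6+2 = 8,  c = 281−8² = 217
v_rel = (2, 1),  |v_rel|² = 5;  v_rel·d = (2)·(-5) + (1)·(-16) = -26
5·t² + 52·t + 217 = 0  ⇒  m = (-26)² − 5·217 = -409
m = -409 < 0,  v_rel·d = -26 < 0  ⇒  outside

inside=no margin=-409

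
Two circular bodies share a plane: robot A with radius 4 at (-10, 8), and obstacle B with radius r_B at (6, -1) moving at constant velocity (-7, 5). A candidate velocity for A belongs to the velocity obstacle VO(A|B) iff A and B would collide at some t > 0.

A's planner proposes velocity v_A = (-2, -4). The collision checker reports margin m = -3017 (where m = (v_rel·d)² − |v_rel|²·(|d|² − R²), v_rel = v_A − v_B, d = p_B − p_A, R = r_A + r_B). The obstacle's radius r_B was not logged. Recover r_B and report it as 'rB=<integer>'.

m = -3017
d = (16, -9);  v_rel = (5, -9),  |v_rel|² = 106
v_rel×d = (5)·(-9) − (-9)·(16) = 99
since m = R²·106 − 99²:  R² = (9801 + -3017) / 106 = 64
R = √64 = 8  ⇒  r_B = 8 − 4 = 4

rB=4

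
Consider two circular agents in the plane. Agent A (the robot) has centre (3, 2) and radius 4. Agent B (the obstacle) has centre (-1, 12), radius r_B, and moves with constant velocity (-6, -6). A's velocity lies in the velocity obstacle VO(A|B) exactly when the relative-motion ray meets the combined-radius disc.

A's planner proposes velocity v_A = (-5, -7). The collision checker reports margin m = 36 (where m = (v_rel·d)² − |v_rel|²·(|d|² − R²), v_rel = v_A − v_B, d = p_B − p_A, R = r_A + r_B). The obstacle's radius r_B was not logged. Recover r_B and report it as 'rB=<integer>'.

m = 36
d = (-4, 10);  v_rel = (1, -1),  |v_rel|² = 2
v_rel×d = (1)·(10) − (-1)·(-4) = 6
since m = R²·2 − 6²:  R² = (36 + 36) / 2 = 36
R = √36 = 6  ⇒  r_B = 6 − 4 = 2

rB=2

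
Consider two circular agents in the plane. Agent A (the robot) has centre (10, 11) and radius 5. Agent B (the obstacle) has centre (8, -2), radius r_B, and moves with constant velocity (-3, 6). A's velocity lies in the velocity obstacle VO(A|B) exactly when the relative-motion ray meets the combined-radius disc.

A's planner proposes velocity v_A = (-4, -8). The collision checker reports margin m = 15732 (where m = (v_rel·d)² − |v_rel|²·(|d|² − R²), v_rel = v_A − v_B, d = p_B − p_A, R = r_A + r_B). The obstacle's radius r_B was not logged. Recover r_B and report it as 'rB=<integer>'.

m = 15732
d = (-2, -13);  v_rel = (-1, -14),  |v_rel|² = 197
v_rel×d = (-1)·(-13) − (-14)·(-2) = -15
since m = R²·197 − (-15)²:  R² = (225 + 15732) / 197 = 81
R = √81 = 9  ⇒  r_B = 9 − 5 = 4

rB=4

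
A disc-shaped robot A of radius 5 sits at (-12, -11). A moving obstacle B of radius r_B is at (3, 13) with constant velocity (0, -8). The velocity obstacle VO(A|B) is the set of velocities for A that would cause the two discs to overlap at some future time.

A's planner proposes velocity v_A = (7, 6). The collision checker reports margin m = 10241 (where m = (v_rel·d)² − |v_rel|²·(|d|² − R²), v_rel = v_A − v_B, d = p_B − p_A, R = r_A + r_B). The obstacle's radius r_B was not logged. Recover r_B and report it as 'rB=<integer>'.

m = 10241
d = (15, 24);  v_rel = (7, 14),  |v_rel|² = 245
v_rel×d = (7)·(24) − (14)·(15) = -42
since m = R²·245 − (-42)²:  R² = (1764 + 10241) / 245 = 49
R = √49 = 7  ⇒  r_B = 7 − 5 = 2

rB=2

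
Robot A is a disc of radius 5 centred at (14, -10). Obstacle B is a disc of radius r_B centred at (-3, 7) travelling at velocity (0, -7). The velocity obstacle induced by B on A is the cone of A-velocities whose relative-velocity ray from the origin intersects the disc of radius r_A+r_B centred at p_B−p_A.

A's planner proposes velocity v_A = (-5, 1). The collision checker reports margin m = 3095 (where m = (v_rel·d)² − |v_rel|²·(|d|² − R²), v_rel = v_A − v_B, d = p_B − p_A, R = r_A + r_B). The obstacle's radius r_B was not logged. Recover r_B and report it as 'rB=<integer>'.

m = 3095
d = (-17, 17);  v_rel = (-5, 8),  |v_rel|² = 89
v_rel×d = (-5)·(17) − (8)·(-17) = 51
since m = R²·89 − 51²:  R² = (2601 + 3095) / 89 = 64
R = √64 = 8  ⇒  r_B = 8 − 5 = 3

rB=3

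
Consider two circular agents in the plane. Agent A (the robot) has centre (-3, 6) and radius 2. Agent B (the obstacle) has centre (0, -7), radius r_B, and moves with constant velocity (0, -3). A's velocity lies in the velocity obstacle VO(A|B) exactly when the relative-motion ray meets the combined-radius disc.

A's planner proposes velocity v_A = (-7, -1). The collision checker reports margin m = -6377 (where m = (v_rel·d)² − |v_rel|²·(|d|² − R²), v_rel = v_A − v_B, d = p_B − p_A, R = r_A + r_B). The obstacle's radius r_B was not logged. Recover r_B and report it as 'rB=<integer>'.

m = -6377
d = (3, -13);  v_rel = (-7, 2),  |v_rel|² = 53
v_rel×d = (-7)·(-13) − (2)·(3) = 85
since m = R²·53 − 85²:  R² = (7225 + -6377) / 53 = 16
R = √16 = 4  ⇒  r_B = 4 − 2 = 2

rB=2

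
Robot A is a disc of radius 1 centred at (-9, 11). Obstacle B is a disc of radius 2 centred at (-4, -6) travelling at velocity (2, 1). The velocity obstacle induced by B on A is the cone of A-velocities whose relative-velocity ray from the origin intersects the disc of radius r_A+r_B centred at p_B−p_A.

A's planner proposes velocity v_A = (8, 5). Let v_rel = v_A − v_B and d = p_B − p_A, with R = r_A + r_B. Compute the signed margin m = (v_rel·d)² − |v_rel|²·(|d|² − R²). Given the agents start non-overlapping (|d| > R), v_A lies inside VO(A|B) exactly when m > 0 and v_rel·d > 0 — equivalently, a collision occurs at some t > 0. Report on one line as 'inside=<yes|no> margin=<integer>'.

d = (5, -17),  |d|² = 314;  R = 1+2 = 3,  c = 314−3² = 305
v_rel = (6, 4),  |v_rel|² = 52;  v_rel·d = (6)·(5) + (4)·(-17) = -38
52·t² + 76·t + 305 = 0  ⇒  m = (-38)² − 52·305 = -14416
m = -14416 < 0,  v_rel·d = -38 < 0  ⇒  outside

inside=no margin=-14416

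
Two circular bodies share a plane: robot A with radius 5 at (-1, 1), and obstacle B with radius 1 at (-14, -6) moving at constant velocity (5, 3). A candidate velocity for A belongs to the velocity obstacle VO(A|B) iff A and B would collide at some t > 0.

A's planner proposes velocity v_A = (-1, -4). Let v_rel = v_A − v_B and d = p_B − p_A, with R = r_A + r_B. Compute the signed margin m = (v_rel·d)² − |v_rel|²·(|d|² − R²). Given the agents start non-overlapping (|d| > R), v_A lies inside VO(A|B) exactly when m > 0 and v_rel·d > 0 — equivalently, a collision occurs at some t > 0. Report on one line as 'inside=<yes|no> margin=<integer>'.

d = (-13, -7),  |d|² = 218;  R = 5+1 = 6,  c = 218−6² = 182
v_rel = (-6, -7),  |v_rel|² = 85;  v_rel·d = (-6)·(-13) + (-7)·(-7) = 127
85·t² − 254·t + 182 = 0  ⇒  m = 127² − 85·182 = 659
m = 659 > 0,  v_rel·d = 127 > 0  ⇒  inside

inside=yes margin=659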